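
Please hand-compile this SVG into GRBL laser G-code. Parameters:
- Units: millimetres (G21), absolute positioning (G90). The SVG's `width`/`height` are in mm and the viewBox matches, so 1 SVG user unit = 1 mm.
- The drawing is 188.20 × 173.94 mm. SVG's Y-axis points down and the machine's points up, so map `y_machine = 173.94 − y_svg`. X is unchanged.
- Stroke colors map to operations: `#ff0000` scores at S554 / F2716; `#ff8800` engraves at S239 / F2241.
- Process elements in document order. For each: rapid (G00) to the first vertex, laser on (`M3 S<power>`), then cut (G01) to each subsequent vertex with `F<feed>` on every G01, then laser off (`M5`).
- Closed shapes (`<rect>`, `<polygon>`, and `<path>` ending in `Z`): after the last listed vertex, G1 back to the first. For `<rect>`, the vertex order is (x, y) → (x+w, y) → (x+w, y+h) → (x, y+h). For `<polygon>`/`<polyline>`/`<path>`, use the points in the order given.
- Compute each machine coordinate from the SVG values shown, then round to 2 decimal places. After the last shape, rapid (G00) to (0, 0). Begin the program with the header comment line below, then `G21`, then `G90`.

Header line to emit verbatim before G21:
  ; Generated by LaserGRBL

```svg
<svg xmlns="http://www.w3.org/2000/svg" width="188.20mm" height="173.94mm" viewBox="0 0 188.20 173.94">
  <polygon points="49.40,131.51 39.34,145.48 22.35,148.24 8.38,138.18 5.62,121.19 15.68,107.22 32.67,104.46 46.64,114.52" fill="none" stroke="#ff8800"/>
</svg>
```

1 u = 1 mm; y_m = 173.94 − y.

[1] `<polygon>` regular polygon, #ff8800→engrave S239 F2241: (49.40,42.43) → (39.34,28.46) → (22.35,25.70) → (8.38,35.76) → (5.62,52.75) → (15.68,66.72) → (32.67,69.48) → (46.64,59.42) → (49.40,42.43) (closed)

; Generated by LaserGRBL
G21
G90
G00 X49.40 Y42.43
M3 S239
G01 X39.34 Y28.46 F2241
G01 X22.35 Y25.70 F2241
G01 X8.38 Y35.76 F2241
G01 X5.62 Y52.75 F2241
G01 X15.68 Y66.72 F2241
G01 X32.67 Y69.48 F2241
G01 X46.64 Y59.42 F2241
G01 X49.40 Y42.43 F2241
M5
G00 X0.00 Y0.00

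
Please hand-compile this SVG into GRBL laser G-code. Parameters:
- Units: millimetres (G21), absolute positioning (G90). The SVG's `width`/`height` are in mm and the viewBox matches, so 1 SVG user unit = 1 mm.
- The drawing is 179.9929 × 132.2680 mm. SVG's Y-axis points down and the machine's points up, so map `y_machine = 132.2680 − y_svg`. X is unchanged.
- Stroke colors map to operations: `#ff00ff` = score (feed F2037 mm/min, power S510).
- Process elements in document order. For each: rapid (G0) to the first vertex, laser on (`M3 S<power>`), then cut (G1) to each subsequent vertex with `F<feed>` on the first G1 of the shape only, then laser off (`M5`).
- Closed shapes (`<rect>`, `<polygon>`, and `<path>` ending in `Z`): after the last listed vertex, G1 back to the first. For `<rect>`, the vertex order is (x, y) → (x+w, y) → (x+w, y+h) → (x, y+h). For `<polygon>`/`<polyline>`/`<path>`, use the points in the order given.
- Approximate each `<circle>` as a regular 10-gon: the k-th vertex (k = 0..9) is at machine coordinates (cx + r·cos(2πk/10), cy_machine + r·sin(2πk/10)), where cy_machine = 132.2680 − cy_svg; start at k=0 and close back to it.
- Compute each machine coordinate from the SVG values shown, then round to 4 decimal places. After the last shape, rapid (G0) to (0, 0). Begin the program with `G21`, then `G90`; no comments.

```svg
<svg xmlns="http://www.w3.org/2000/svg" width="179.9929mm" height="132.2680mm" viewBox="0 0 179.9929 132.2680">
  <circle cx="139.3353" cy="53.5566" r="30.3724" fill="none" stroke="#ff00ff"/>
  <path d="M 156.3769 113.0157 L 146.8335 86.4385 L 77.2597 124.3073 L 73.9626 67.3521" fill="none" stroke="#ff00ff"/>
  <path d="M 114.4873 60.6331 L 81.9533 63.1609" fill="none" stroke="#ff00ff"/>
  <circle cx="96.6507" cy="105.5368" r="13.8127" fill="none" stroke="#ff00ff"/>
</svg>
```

G21
G90
G0 X169.7077 Y78.7114
M3 S510
G1 X163.9071 Y96.5638 F2037
G1 X148.7209 Y107.5973
G1 X129.9497 Y107.5973
G1 X114.7635 Y96.5638
G1 X108.9629 Y78.7114
G1 X114.7635 Y60.8590
G1 X129.9497 Y49.8255
G1 X148.7209 Y49.8255
G1 X163.9071 Y60.8590
G1 X169.7077 Y78.7114
M5
G0 X156.3769 Y19.2523
M3 S510
G1 X146.8335 Y45.8295 F2037
G1 X77.2597 Y7.9607
G1 X73.9626 Y64.9159
M5
G0 X114.4873 Y71.6349
M3 S510
G1 X81.9533 Y69.1071 F2037
M5
G0 X110.4634 Y26.7312
M3 S510
G1 X107.8254 Y34.8501 F2037
G1 X100.9191 Y39.8679
G1 X92.3823 Y39.8679
G1 X85.4760 Y34.8501
G1 X82.8380 Y26.7312
G1 X85.4760 Y18.6123
G1 X92.3823 Y13.5945
G1 X100.9191 Y13.5945
G1 X107.8254 Y18.6123
G1 X110.4634 Y26.7312
M5
G0 X0.0000 Y0.0000

Since the viewBox matches the mm dimensions, user units are millimetres directly. The only transform is the Y-flip y_m = 132.2680 − y_svg.

Shape 1 is a circle drawn with `<circle>`. Its stroke #ff00ff means score at S510, F2037. After flipping Y the toolpath is (169.7077,78.7114) → (163.9071,96.5638) → (148.7209,107.5973) → (129.9497,107.5973) → (114.7635,96.5638) → (108.9629,78.7114) → (114.7635,60.8590) → (129.9497,49.8255) → (148.7209,49.8255) → (163.9071,60.8590) → (169.7077,78.7114), returning to the start.

Shape 2 is a open polyline drawn with `<path>`. Its stroke #ff00ff means score at S510, F2037. After flipping Y the toolpath is (156.3769,19.2523) → (146.8335,45.8295) → (77.2597,7.9607) → (73.9626,64.9159).

Shape 3 is a line segment drawn with `<path>`. Its stroke #ff00ff means score at S510, F2037. After flipping Y the toolpath is (114.4873,71.6349) → (81.9533,69.1071).

Shape 4 is a circle drawn with `<circle>`. Its stroke #ff00ff means score at S510, F2037. After flipping Y the toolpath is (110.4634,26.7312) → (107.8254,34.8501) → (100.9191,39.8679) → (92.3823,39.8679) → (85.4760,34.8501) → (82.8380,26.7312) → (85.4760,18.6123) → (92.3823,13.5945) → (100.9191,13.5945) → (107.8254,18.6123) → (110.4634,26.7312), returning to the start.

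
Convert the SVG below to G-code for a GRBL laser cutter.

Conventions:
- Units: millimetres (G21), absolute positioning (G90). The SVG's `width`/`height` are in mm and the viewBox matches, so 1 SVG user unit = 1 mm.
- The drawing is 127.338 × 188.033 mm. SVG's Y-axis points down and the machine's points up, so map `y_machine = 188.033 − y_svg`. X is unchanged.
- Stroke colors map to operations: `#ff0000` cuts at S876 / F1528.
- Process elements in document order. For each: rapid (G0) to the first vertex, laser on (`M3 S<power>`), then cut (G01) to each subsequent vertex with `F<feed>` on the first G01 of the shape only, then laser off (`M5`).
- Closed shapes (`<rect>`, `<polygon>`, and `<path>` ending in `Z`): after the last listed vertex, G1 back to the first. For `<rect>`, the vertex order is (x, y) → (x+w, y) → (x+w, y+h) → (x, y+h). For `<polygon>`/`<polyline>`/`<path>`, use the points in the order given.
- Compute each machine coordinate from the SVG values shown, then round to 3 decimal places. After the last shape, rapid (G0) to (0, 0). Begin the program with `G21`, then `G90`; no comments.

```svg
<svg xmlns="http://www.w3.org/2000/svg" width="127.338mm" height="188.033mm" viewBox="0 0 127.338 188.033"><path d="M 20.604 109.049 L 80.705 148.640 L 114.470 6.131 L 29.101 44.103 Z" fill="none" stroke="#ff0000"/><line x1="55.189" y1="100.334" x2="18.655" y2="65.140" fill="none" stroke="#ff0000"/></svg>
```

G21
G90
G0 X20.604 Y78.984
M3 S876
G01 X80.705 Y39.393 F1528
G01 X114.470 Y181.902
G01 X29.101 Y143.930
G01 X20.604 Y78.984
M5
G0 X55.189 Y87.699
M3 S876
G01 X18.655 Y122.893 F1528
M5
G0 X0.000 Y0.000

Since the viewBox matches the mm dimensions, user units are millimetres directly. The only transform is the Y-flip y_m = 188.033 − y_svg.

Shape 1 is a closed polygon drawn with `<path>`. Its stroke #ff0000 means cut at S876, F1528. After flipping Y the toolpath is (20.604,78.984) → (80.705,39.393) → (114.470,181.902) → (29.101,143.930) → (20.604,78.984), returning to the start.

Shape 2 is a line segment drawn with `<line>`. Its stroke #ff0000 means cut at S876, F1528. After flipping Y the toolpath is (55.189,87.699) → (18.655,122.893).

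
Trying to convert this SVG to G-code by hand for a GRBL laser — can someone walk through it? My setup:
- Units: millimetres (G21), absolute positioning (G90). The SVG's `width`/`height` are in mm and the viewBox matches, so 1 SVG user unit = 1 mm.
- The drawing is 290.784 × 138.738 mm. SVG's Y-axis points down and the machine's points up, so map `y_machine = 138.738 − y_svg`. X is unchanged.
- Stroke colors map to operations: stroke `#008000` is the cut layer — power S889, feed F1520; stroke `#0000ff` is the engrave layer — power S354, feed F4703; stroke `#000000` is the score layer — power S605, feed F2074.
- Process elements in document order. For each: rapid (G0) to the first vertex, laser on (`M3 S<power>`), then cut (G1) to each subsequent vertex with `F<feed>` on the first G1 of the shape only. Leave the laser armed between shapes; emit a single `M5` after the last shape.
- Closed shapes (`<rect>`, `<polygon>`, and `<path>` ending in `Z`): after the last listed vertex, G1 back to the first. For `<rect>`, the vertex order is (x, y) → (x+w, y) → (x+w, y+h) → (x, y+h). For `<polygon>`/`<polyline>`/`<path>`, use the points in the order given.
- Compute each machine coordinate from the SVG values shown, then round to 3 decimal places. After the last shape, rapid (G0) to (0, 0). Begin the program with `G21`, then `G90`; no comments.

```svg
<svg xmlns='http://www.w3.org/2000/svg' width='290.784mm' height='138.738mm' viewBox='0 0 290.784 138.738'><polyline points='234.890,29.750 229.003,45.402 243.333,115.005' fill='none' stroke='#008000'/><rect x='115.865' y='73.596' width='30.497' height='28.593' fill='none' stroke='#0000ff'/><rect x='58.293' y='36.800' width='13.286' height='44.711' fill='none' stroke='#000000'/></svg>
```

Since the viewBox matches the mm dimensions, user units are millimetres directly. The only transform is the Y-flip y_m = 138.738 − y_svg.

Shape 1 is a open polyline drawn with `<polyline>`. Its stroke #008000 means cut at S889, F1520. After flipping Y the toolpath is (234.890,108.988) → (229.003,93.336) → (243.333,23.733).

Shape 2 is a rectangle drawn with `<rect>`. Its stroke #0000ff means engrave at S354, F4703. After flipping Y the toolpath is (115.865,65.142) → (146.362,65.142) → (146.362,36.549) → (115.865,36.549) → (115.865,65.142), returning to the start.

Shape 3 is a rectangle drawn with `<rect>`. Its stroke #000000 means score at S605, F2074. After flipping Y the toolpath is (58.293,101.938) → (71.579,101.938) → (71.579,57.227) → (58.293,57.227) → (58.293,101.938), returning to the start.

G21
G90
G0 X234.890 Y108.988
M3 S889
G1 X229.003 Y93.336 F1520
G1 X243.333 Y23.733
G0 X115.865 Y65.142
M3 S354
G1 X146.362 Y65.142 F4703
G1 X146.362 Y36.549
G1 X115.865 Y36.549
G1 X115.865 Y65.142
G0 X58.293 Y101.938
M3 S605
G1 X71.579 Y101.938 F2074
G1 X71.579 Y57.227
G1 X58.293 Y57.227
G1 X58.293 Y101.938
M5
G0 X0.000 Y0.000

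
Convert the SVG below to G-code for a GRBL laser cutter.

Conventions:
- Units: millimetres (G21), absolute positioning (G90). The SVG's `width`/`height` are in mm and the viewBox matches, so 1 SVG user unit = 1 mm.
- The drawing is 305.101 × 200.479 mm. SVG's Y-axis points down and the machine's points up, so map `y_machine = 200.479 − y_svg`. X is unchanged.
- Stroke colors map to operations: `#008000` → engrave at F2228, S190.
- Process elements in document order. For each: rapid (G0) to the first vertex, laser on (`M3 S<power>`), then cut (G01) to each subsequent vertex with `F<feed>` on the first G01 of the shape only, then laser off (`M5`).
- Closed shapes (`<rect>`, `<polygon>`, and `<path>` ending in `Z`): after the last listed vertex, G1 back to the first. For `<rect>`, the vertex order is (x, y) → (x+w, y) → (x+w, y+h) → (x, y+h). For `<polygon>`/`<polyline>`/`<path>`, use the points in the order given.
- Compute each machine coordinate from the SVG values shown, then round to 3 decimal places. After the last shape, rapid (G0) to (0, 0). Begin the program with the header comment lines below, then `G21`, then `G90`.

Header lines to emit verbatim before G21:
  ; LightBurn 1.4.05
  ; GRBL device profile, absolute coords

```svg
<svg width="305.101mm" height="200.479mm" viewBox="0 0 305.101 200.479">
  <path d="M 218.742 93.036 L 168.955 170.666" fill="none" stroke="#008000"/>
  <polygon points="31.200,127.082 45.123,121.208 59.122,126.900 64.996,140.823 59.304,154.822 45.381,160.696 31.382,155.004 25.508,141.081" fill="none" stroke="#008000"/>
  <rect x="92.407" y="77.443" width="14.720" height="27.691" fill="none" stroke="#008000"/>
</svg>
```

; LightBurn 1.4.05
; GRBL device profile, absolute coords
G21
G90
G0 X218.742 Y107.443
M3 S190
G01 X168.955 Y29.813 F2228
M5
G0 X31.200 Y73.397
M3 S190
G01 X45.123 Y79.271 F2228
G01 X59.122 Y73.579
G01 X64.996 Y59.656
G01 X59.304 Y45.657
G01 X45.381 Y39.783
G01 X31.382 Y45.475
G01 X25.508 Y59.398
G01 X31.200 Y73.397
M5
G0 X92.407 Y123.036
M3 S190
G01 X107.127 Y123.036 F2228
G01 X107.127 Y95.345
G01 X92.407 Y95.345
G01 X92.407 Y123.036
M5
G0 X0.000 Y0.000

Since the viewBox matches the mm dimensions, user units are millimetres directly. The only transform is the Y-flip y_m = 200.479 − y_svg.

Shape 1 is a line segment drawn with `<path>`. Its stroke #008000 means engrave at S190, F2228. After flipping Y the toolpath is (218.742,107.443) → (168.955,29.813).

Shape 2 is a regular polygon drawn with `<polygon>`. Its stroke #008000 means engrave at S190, F2228. After flipping Y the toolpath is (31.200,73.397) → (45.123,79.271) → (59.122,73.579) → (64.996,59.656) → (59.304,45.657) → (45.381,39.783) → (31.382,45.475) → (25.508,59.398) → (31.200,73.397), returning to the start.

Shape 3 is a rectangle drawn with `<rect>`. Its stroke #008000 means engrave at S190, F2228. After flipping Y the toolpath is (92.407,123.036) → (107.127,123.036) → (107.127,95.345) → (92.407,95.345) → (92.407,123.036), returning to the start.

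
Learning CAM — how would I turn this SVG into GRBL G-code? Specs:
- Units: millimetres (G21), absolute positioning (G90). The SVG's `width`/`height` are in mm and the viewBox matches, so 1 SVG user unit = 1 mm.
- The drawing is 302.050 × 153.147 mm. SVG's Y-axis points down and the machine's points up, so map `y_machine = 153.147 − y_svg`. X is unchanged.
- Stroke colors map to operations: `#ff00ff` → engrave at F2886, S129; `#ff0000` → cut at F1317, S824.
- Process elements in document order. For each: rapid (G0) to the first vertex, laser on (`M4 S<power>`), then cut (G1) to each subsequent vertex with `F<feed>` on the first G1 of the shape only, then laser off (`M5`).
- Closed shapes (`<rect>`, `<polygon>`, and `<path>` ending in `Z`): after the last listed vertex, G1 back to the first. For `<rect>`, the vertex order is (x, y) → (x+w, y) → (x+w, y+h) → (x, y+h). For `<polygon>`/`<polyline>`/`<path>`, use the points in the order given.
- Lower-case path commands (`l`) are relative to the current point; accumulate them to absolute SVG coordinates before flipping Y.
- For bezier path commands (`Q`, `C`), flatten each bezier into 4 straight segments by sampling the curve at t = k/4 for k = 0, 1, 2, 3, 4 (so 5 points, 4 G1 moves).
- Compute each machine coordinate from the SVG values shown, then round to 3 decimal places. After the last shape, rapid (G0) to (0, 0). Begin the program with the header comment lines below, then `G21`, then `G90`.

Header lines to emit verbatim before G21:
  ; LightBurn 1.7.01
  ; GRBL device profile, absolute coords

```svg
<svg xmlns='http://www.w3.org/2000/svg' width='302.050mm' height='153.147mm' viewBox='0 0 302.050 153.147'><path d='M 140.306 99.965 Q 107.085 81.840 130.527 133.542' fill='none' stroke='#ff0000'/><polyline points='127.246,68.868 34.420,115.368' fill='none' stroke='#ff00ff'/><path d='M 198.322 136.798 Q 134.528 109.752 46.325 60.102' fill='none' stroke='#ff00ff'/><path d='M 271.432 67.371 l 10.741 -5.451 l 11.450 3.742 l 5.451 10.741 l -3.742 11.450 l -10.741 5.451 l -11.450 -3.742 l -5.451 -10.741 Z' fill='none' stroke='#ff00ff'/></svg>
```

viewBox `0 0 302.050 153.147` with mm width/height → 1 unit = 1 mm. Flip: y_m = 153.147 − y_svg.

**Shape 1** — `<path>` quadratic bezier, stroke `#ff0000` → cut (S824, F1317). Control points (SVG): P0=(140.306,99.965), P1=(107.085,81.840), P2=(130.527,133.542); sampled at t=k/4. Machine vertices: (140.306,53.182) → (127.237,57.880) → (121.251,53.850) → (122.347,41.092) → (130.527,19.605). Open path.

**Shape 2** — `<polyline>` line segment, stroke `#ff00ff` → engrave (S129, F2886). Machine vertices: (127.246,84.279) → (34.420,37.779). Open path.

**Shape 3** — `<path>` quadratic bezier, stroke `#ff00ff` → engrave (S129, F2886). Control points (SVG): P0=(198.322,136.798), P1=(134.528,109.752), P2=(46.325,60.102); sampled at t=k/4. Machine vertices: (198.322,16.349) → (164.899,31.285) → (128.426,49.046) → (88.901,69.633) → (46.325,93.045). Open path.

**Shape 4** — `<path>` regular polygon, stroke `#ff00ff` → engrave (S129, F2886). Machine vertices: (271.432,85.776) → (282.173,91.227) → (293.623,87.485) → (299.074,76.744) → (295.332,65.294) → (284.591,59.843) → (273.141,63.585) → (267.690,74.326) → (271.432,85.776). Closed: final G1 returns to the first vertex.

; LightBurn 1.7.01
; GRBL device profile, absolute coords
G21
G90
G0 X140.306 Y53.182
M4 S824
G1 X127.237 Y57.880 F1317
G1 X121.251 Y53.850
G1 X122.347 Y41.092
G1 X130.527 Y19.605
M5
G0 X127.246 Y84.279
M4 S129
G1 X34.420 Y37.779 F2886
M5
G0 X198.322 Y16.349
M4 S129
G1 X164.899 Y31.285 F2886
G1 X128.426 Y49.046
G1 X88.901 Y69.633
G1 X46.325 Y93.045
M5
G0 X271.432 Y85.776
M4 S129
G1 X282.173 Y91.227 F2886
G1 X293.623 Y87.485
G1 X299.074 Y76.744
G1 X295.332 Y65.294
G1 X284.591 Y59.843
G1 X273.141 Y63.585
G1 X267.690 Y74.326
G1 X271.432 Y85.776
M5
G0 X0.000 Y0.000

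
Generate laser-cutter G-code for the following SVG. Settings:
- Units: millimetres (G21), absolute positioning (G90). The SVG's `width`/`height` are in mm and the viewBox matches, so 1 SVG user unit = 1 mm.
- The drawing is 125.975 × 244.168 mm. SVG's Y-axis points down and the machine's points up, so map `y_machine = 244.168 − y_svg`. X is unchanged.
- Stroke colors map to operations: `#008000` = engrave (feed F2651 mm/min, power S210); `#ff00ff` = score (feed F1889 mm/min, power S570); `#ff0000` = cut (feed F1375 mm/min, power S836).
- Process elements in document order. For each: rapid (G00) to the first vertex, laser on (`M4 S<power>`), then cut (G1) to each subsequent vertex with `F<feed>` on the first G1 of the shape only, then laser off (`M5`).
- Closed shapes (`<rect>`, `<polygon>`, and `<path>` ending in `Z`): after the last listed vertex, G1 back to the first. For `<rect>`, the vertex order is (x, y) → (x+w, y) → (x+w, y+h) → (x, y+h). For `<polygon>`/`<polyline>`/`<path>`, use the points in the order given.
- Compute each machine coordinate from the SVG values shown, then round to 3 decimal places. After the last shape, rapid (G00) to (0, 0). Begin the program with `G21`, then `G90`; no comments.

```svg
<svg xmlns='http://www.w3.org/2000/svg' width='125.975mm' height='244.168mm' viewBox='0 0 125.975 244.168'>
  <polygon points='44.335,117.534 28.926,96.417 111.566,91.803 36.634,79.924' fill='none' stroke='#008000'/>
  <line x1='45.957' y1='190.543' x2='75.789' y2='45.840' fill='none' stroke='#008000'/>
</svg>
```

G21
G90
G00 X44.335 Y126.634
M4 S210
G1 X28.926 Y147.751 F2651
G1 X111.566 Y152.365
G1 X36.634 Y164.244
G1 X44.335 Y126.634
M5
G00 X45.957 Y53.625
M4 S210
G1 X75.789 Y198.328 F2651
M5
G00 X0.000 Y0.000

Since the viewBox matches the mm dimensions, user units are millimetres directly. The only transform is the Y-flip y_m = 244.168 − y_svg.

Shape 1 is a closed polygon drawn with `<polygon>`. Its stroke #008000 means engrave at S210, F2651. After flipping Y the toolpath is (44.335,126.634) → (28.926,147.751) → (111.566,152.365) → (36.634,164.244) → (44.335,126.634), returning to the start.

Shape 2 is a line segment drawn with `<line>`. Its stroke #008000 means engrave at S210, F2651. After flipping Y the toolpath is (45.957,53.625) → (75.789,198.328).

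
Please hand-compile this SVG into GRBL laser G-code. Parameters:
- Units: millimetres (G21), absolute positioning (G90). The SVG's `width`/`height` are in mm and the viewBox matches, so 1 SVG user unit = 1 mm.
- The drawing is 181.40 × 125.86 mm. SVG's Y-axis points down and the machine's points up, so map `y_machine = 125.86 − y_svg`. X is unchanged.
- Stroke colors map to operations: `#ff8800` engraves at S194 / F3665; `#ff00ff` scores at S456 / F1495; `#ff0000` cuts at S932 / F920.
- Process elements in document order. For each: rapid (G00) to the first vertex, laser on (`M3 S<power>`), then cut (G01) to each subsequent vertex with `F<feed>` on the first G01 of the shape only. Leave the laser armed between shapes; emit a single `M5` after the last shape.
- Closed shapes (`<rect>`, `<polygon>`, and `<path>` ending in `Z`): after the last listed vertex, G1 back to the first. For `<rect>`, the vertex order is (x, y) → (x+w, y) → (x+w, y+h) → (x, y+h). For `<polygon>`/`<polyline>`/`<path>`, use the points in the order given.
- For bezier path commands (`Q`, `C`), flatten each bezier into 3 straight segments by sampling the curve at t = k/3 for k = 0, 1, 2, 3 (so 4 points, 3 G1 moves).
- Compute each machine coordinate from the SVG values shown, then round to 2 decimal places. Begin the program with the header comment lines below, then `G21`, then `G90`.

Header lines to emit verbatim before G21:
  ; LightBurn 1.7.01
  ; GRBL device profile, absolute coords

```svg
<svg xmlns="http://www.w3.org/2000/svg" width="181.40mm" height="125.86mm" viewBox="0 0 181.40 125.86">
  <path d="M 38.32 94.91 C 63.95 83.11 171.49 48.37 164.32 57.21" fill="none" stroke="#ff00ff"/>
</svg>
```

; LightBurn 1.7.01
; GRBL device profile, absolute coords
G21
G90
G00 X38.32 Y30.95
M3 S456
G01 X83.97 Y47.93 F1495
G01 X140.54 Y65.43
G01 X164.32 Y68.65
M5

Since the viewBox matches the mm dimensions, user units are millimetres directly. The only transform is the Y-flip y_m = 125.86 − y_svg.

Shape 1 is a cubic bezier drawn with `<path>`. Its stroke #ff00ff means score at S456, F1495. After flipping Y the toolpath is (38.32,30.95) → (83.97,47.93) → (140.54,65.43) → (164.32,68.65).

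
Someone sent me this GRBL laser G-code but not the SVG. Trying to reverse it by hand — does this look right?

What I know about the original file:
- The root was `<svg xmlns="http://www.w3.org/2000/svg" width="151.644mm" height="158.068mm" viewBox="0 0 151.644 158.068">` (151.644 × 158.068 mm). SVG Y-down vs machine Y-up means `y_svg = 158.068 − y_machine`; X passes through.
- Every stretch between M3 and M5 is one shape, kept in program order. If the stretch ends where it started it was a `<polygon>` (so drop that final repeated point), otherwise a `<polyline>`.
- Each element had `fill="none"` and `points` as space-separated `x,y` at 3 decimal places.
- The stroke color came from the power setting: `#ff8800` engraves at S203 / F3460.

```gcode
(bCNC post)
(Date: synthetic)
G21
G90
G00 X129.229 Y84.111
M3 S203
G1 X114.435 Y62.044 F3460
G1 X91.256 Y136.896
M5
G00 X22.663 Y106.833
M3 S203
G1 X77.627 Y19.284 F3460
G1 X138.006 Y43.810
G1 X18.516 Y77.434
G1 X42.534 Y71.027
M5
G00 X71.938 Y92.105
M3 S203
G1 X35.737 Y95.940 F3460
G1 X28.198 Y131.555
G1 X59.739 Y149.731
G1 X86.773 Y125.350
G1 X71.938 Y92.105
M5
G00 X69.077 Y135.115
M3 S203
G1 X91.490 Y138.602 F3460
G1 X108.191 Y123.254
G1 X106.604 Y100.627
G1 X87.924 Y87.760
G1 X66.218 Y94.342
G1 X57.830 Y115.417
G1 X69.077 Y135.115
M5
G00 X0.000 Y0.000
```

<svg xmlns="http://www.w3.org/2000/svg" width="151.644mm" height="158.068mm" viewBox="0 0 151.644 158.068">
  <polyline points="129.229,73.957 114.435,96.024 91.256,21.172" fill="none" stroke="#ff8800"/>
  <polyline points="22.663,51.235 77.627,138.784 138.006,114.258 18.516,80.634 42.534,87.041" fill="none" stroke="#ff8800"/>
  <polygon points="71.938,65.963 35.737,62.128 28.198,26.513 59.739,8.337 86.773,32.718" fill="none" stroke="#ff8800"/>
  <polygon points="69.077,22.953 91.490,19.466 108.191,34.814 106.604,57.441 87.924,70.308 66.218,63.726 57.830,42.651" fill="none" stroke="#ff8800"/>
</svg>

Each laser-on run becomes one SVG element. Flip Y back into SVG space with y_svg = 158.068 − y_machine. Every run uses S203, so all elements get stroke `#ff8800` (engrave).

Run 1: The run is open, so emit a `<polyline>` with points (Y-flipped): 129.229,73.957 114.435,96.024 91.256,21.172.

Run 2: The run is open, so emit a `<polyline>` with points (Y-flipped): 22.663,51.235 77.627,138.784 138.006,114.258 18.516,80.634 42.534,87.041.

Run 3: The run returns to its start, so emit a `<polygon>` with points (Y-flipped): 71.938,65.963 35.737,62.128 28.198,26.513 59.739,8.337 86.773,32.718.

Run 4: The run returns to its start, so emit a `<polygon>` with points (Y-flipped): 69.077,22.953 91.490,19.466 108.191,34.814 106.604,57.441 87.924,70.308 66.218,63.726 57.830,42.651.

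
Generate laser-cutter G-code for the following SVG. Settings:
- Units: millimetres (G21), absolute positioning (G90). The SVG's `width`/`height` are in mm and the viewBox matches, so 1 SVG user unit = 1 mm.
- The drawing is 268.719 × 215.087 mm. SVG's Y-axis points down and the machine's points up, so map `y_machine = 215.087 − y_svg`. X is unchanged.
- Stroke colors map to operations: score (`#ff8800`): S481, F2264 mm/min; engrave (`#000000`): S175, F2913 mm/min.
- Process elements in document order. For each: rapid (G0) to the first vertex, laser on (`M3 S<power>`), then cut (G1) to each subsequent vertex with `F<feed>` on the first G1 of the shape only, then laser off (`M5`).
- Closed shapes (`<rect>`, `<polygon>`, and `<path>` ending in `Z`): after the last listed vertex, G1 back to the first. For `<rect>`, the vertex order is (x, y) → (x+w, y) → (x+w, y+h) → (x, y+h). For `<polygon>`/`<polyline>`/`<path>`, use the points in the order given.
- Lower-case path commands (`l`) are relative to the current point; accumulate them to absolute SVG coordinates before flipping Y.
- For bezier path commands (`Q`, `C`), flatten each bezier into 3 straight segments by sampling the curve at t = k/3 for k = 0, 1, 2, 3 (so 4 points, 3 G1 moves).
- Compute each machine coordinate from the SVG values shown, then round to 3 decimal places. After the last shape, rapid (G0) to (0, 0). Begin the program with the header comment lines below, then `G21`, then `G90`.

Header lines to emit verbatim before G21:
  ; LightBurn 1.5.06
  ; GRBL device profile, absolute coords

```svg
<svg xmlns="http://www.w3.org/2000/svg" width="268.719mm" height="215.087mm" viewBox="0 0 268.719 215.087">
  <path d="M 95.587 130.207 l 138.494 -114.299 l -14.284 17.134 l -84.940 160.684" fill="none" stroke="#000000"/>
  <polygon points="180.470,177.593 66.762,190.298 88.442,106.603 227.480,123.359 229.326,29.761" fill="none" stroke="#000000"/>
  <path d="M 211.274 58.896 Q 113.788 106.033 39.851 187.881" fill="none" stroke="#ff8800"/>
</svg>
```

Since the viewBox matches the mm dimensions, user units are millimetres directly. The only transform is the Y-flip y_m = 215.087 − y_svg.

Shape 1 is a open polyline drawn with `<path>`. Its stroke #000000 means engrave at S175, F2913. After flipping Y the toolpath is (95.587,84.880) → (234.081,199.179) → (219.797,182.045) → (134.857,21.361).

Shape 2 is a closed polygon drawn with `<polygon>`. Its stroke #000000 means engrave at S175, F2913. After flipping Y the toolpath is (180.470,37.494) → (66.762,24.789) → (88.442,108.484) → (227.480,91.728) → (229.326,185.326) → (180.470,37.494), returning to the start.

Shape 3 is a quadratic bezier drawn with `<path>`. Its stroke #ff8800 means score at S481, F2264. After flipping Y the toolpath is (211.274,156.191) → (148.900,120.910) → (91.759,77.915) → (39.851,27.206).

; LightBurn 1.5.06
; GRBL device profile, absolute coords
G21
G90
G0 X95.587 Y84.880
M3 S175
G1 X234.081 Y199.179 F2913
G1 X219.797 Y182.045
G1 X134.857 Y21.361
M5
G0 X180.470 Y37.494
M3 S175
G1 X66.762 Y24.789 F2913
G1 X88.442 Y108.484
G1 X227.480 Y91.728
G1 X229.326 Y185.326
G1 X180.470 Y37.494
M5
G0 X211.274 Y156.191
M3 S481
G1 X148.900 Y120.910 F2264
G1 X91.759 Y77.915
G1 X39.851 Y27.206
M5
G0 X0.000 Y0.000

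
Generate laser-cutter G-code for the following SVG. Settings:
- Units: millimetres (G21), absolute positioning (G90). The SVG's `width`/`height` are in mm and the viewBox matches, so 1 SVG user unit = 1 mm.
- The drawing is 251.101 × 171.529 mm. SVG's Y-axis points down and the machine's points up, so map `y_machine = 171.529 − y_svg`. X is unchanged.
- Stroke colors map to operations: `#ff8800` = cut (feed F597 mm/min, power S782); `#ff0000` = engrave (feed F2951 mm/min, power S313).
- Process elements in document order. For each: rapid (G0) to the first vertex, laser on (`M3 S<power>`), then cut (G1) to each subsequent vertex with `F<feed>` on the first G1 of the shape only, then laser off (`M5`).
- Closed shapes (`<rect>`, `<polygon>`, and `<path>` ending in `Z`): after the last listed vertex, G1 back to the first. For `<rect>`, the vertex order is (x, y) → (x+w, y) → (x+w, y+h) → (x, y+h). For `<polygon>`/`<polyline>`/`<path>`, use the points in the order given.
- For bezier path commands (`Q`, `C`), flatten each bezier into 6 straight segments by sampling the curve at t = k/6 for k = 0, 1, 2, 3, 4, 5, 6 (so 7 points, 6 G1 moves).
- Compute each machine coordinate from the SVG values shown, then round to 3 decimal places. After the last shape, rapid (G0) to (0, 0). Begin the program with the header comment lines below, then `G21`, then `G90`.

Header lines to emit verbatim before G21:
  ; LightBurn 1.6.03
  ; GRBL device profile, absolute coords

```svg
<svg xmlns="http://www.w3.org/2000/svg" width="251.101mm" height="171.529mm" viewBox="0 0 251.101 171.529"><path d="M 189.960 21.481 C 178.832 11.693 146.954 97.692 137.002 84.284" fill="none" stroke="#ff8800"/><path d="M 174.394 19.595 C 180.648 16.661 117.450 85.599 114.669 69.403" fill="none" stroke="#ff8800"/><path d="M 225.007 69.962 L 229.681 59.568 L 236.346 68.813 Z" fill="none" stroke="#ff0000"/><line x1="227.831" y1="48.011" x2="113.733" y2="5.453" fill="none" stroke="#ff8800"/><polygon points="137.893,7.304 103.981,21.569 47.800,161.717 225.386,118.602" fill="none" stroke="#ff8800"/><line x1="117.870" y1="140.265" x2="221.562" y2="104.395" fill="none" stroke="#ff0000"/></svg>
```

viewBox `0 0 251.101 171.529` with mm width/height → 1 unit = 1 mm. Flip: y_m = 171.529 − y_svg.

**Shape 1** — `<path>` cubic bezier, stroke `#ff8800` → cut (S782, F597). Control points (SVG): P0=(189.960,21.481), P1=(178.832,11.693), P2=(146.954,97.692), P3=(137.002,84.284); sampled at t=k/6. Machine vertices: (189.960,150.048) → (182.864,147.863) → (173.496,135.136) → (163.040,117.289) → (152.682,99.743) → (143.608,87.921) → (137.002,87.245). Open path.

**Shape 2** — `<path>` cubic bezier, stroke `#ff8800` → cut (S782, F597). Control points (SVG): P0=(174.394,19.595), P1=(180.648,16.661), P2=(117.450,85.599), P3=(114.669,69.403); sampled at t=k/6. Machine vertices: (174.394,151.934) → (172.335,148.139) → (162.307,136.726) → (147.920,122.057) → (132.779,108.493) → (120.493,100.396) → (114.669,102.126). Open path.

**Shape 3** — `<path>` regular polygon, stroke `#ff0000` → engrave (S313, F2951). Machine vertices: (225.007,101.567) → (229.681,111.961) → (236.346,102.716) → (225.007,101.567). Closed: final G1 returns to the first vertex.

**Shape 4** — `<line>` line segment, stroke `#ff8800` → cut (S782, F597). Machine vertices: (227.831,123.518) → (113.733,166.076). Open path.

**Shape 5** — `<polygon>` closed polygon, stroke `#ff8800` → cut (S782, F597). Machine vertices: (137.893,164.225) → (103.981,149.960) → (47.800,9.812) → (225.386,52.927) → (137.893,164.225). Closed: final G1 returns to the first vertex.

**Shape 6** — `<line>` line segment, stroke `#ff0000` → engrave (S313, F2951). Machine vertices: (117.870,31.264) → (221.562,67.134). Open path.

; LightBurn 1.6.03
; GRBL device profile, absolute coords
G21
G90
G0 X189.960 Y150.048
M3 S782
G1 X182.864 Y147.863 F597
G1 X173.496 Y135.136
G1 X163.040 Y117.289
G1 X152.682 Y99.743
G1 X143.608 Y87.921
G1 X137.002 Y87.245
M5
G0 X174.394 Y151.934
M3 S782
G1 X172.335 Y148.139 F597
G1 X162.307 Y136.726
G1 X147.920 Y122.057
G1 X132.779 Y108.493
G1 X120.493 Y100.396
G1 X114.669 Y102.126
M5
G0 X225.007 Y101.567
M3 S313
G1 X229.681 Y111.961 F2951
G1 X236.346 Y102.716
G1 X225.007 Y101.567
M5
G0 X227.831 Y123.518
M3 S782
G1 X113.733 Y166.076 F597
M5
G0 X137.893 Y164.225
M3 S782
G1 X103.981 Y149.960 F597
G1 X47.800 Y9.812
G1 X225.386 Y52.927
G1 X137.893 Y164.225
M5
G0 X117.870 Y31.264
M3 S313
G1 X221.562 Y67.134 F2951
M5
G0 X0.000 Y0.000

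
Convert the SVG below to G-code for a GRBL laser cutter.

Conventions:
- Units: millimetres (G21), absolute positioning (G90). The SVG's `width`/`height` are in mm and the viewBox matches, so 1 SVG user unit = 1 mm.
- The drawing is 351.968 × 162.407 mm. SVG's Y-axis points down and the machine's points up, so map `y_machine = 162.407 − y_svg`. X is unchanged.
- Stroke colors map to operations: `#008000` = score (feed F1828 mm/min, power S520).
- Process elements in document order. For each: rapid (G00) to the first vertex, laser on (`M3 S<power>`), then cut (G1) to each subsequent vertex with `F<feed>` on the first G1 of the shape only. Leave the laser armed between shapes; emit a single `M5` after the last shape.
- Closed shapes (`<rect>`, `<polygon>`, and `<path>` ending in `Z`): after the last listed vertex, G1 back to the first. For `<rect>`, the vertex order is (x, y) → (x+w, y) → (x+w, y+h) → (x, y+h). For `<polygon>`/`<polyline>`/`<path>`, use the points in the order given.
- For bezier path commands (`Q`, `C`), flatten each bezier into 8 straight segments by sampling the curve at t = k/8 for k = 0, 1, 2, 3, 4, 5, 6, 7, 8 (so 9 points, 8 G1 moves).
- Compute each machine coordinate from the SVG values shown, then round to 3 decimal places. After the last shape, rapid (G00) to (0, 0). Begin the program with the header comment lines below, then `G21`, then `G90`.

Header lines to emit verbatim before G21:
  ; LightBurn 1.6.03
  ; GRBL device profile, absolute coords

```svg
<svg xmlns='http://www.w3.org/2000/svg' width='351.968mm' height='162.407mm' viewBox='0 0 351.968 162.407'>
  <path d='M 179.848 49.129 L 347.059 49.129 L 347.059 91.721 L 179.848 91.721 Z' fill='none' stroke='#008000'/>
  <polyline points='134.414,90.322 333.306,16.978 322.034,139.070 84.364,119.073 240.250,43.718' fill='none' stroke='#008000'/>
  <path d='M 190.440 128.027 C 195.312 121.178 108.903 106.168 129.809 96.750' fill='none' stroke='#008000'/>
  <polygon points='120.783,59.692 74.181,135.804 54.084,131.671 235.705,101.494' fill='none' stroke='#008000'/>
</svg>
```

1 u = 1 mm; y_m = 162.407 − y.

[1] `<path>` rectangle, #008000→score S520 F1828: (179.848,113.278) → (347.059,113.278) → (347.059,70.686) → (179.848,70.686) → (179.848,113.278) (closed)

[2] `<polyline>` open polyline, #008000→score S520 F1828: (134.414,72.085) → (333.306,145.429) → (322.034,23.337) → (84.364,43.334) → (240.250,118.689)

[3] `<path>` cubic bezier, #008000→score S520 F1828: (190.440,34.380) → (188.376,37.304) → (180.082,40.832) → (167.885,44.803) → (154.112,49.055) → (141.090,53.428) → (131.148,57.760) → (126.612,61.890) → (129.809,65.657)

[4] `<polygon>` closed polygon, #008000→score S520 F1828: (120.783,102.715) → (74.181,26.603) → (54.084,30.736) → (235.705,60.913) → (120.783,102.715) (closed)

; LightBurn 1.6.03
; GRBL device profile, absolute coords
G21
G90
G00 X179.848 Y113.278
M3 S520
G1 X347.059 Y113.278 F1828
G1 X347.059 Y70.686
G1 X179.848 Y70.686
G1 X179.848 Y113.278
G00 X134.414 Y72.085
M3 S520
G1 X333.306 Y145.429 F1828
G1 X322.034 Y23.337
G1 X84.364 Y43.334
G1 X240.250 Y118.689
G00 X190.440 Y34.380
M3 S520
G1 X188.376 Y37.304 F1828
G1 X180.082 Y40.832
G1 X167.885 Y44.803
G1 X154.112 Y49.055
G1 X141.090 Y53.428
G1 X131.148 Y57.760
G1 X126.612 Y61.890
G1 X129.809 Y65.657
G00 X120.783 Y102.715
M3 S520
G1 X74.181 Y26.603 F1828
G1 X54.084 Y30.736
G1 X235.705 Y60.913
G1 X120.783 Y102.715
M5
G00 X0.000 Y0.000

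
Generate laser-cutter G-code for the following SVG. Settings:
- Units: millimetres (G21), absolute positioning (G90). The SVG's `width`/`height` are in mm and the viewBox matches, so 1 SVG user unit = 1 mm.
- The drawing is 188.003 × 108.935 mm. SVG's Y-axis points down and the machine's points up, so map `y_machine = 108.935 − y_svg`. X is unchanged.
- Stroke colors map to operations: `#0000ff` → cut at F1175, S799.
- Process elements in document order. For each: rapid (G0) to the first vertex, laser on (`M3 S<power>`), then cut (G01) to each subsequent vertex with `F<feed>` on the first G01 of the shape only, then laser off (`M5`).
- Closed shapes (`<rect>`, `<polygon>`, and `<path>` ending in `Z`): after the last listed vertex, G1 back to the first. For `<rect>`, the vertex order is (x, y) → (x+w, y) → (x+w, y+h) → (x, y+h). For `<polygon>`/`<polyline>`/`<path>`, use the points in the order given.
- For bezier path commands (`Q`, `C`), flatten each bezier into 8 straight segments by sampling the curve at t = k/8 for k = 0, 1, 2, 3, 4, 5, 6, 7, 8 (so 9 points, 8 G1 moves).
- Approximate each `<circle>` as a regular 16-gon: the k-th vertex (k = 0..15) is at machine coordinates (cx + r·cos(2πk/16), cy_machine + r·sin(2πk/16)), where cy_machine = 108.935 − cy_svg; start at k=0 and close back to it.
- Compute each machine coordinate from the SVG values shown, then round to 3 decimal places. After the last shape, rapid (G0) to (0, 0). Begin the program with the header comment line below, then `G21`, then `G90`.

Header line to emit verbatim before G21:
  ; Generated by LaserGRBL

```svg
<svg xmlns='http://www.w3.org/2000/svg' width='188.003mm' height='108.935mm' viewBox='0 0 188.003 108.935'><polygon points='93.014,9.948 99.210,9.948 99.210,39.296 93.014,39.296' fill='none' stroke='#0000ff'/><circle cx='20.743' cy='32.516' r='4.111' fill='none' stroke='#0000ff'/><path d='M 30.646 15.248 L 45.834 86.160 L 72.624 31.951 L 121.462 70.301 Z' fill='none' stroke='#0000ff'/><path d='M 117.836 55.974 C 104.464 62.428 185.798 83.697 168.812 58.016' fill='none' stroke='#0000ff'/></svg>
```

viewBox `0 0 188.003 108.935` with mm width/height → 1 unit = 1 mm. Flip: y_m = 108.935 − y_svg.

**Shape 1** — `<polygon>` rectangle, stroke `#0000ff` → cut (S799, F1175). Machine vertices: (93.014,98.987) → (99.210,98.987) → (99.210,69.639) → (93.014,69.639) → (93.014,98.987). Closed: final G1 returns to the first vertex.

**Shape 2** — `<circle>` circle, stroke `#0000ff` → cut (S799, F1175). Machine vertices: (24.854,76.419) → (24.541,77.992) → (23.650,79.326) → (22.316,80.217) → (20.743,80.530) → (19.170,80.217) → (17.836,79.326) → (16.945,77.992) → (16.632,76.419) → (16.945,74.846) → (17.836,73.512) → (19.170,72.621) → (20.743,72.308) → (22.316,72.621) → (23.650,73.512) → (24.541,74.846) → (24.854,76.419). Closed: final G1 returns to the first vertex.

**Shape 3** — `<path>` closed polygon, stroke `#0000ff` → cut (S799, F1175). Machine vertices: (30.646,93.687) → (45.834,22.775) → (72.624,76.984) → (121.462,38.634) → (30.646,93.687). Closed: final G1 returns to the first vertex.

**Shape 4** — `<path>` cubic bezier, stroke `#0000ff` → cut (S799, F1175). Control points (SVG): P0=(117.836,55.974), P1=(104.464,62.428), P2=(185.798,83.697), P3=(168.812,58.016); sampled at t=k/8. Machine vertices: (117.836,52.961) → (116.884,49.967) → (122.548,46.308) → (132.567,42.707) → (144.679,39.889) → (156.622,38.578) → (166.133,39.496) → (170.950,43.369) → (168.812,50.919). Open path.

; Generated by LaserGRBL
G21
G90
G0 X93.014 Y98.987
M3 S799
G01 X99.210 Y98.987 F1175
G01 X99.210 Y69.639
G01 X93.014 Y69.639
G01 X93.014 Y98.987
M5
G0 X24.854 Y76.419
M3 S799
G01 X24.541 Y77.992 F1175
G01 X23.650 Y79.326
G01 X22.316 Y80.217
G01 X20.743 Y80.530
G01 X19.170 Y80.217
G01 X17.836 Y79.326
G01 X16.945 Y77.992
G01 X16.632 Y76.419
G01 X16.945 Y74.846
G01 X17.836 Y73.512
G01 X19.170 Y72.621
G01 X20.743 Y72.308
G01 X22.316 Y72.621
G01 X23.650 Y73.512
G01 X24.541 Y74.846
G01 X24.854 Y76.419
M5
G0 X30.646 Y93.687
M3 S799
G01 X45.834 Y22.775 F1175
G01 X72.624 Y76.984
G01 X121.462 Y38.634
G01 X30.646 Y93.687
M5
G0 X117.836 Y52.961
M3 S799
G01 X116.884 Y49.967 F1175
G01 X122.548 Y46.308
G01 X132.567 Y42.707
G01 X144.679 Y39.889
G01 X156.622 Y38.578
G01 X166.133 Y39.496
G01 X170.950 Y43.369
G01 X168.812 Y50.919
M5
G0 X0.000 Y0.000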